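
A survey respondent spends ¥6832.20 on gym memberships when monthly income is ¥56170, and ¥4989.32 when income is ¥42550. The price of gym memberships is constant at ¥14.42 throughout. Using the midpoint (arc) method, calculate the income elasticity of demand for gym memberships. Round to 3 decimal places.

With a constant price, Q₁ = 6832.20/14.42 = 473.800 and Q₂ = 4989.32/14.42 = 346.000 (equivalently, work directly with expenditure since P cancels).
Midpoint %ΔQ = (4989.32 − 6832.20)/5910.76 = -0.31178; midpoint %ΔI = (42550 − 56170)/49360 = -0.27593.
η = -0.31178 / -0.27593 = 1.130.

1.130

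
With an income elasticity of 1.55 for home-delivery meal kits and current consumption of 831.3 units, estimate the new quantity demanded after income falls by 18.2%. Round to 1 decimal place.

596.8

%ΔQ ≈ η × %ΔI = 1.55 × (-18.2%) = -28.21%.
New Q ≈ 831.3 × (1 − 0.2821) = 596.8.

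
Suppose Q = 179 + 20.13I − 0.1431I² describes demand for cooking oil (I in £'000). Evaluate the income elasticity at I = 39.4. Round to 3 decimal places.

At I = 39.4: Q = 749.9793.
dQ/dI = 20.13 − 0.2862I = 8.85372.
η = (dQ/dI)·(I/Q) = 8.85372 × (39.4/749.9793) = 0.465.

0.465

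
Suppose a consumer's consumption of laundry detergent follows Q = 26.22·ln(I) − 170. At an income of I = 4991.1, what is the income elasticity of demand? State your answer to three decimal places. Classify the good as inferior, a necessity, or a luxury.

0.492 (necessity)

At I = 4991.1: Q = 53.274.
dQ/dI = 26.22/I = 0.00525335 at this income.
η = (dQ/dI)·(I/Q) = 0.00525335 × (4991.1/53.274) = 0.492.
Since 0 < η < 1, the good is a necessity.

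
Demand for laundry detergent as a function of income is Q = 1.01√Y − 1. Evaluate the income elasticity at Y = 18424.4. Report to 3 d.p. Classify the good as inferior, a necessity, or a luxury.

0.504 (necessity)

At Y = 18424.4: Q = 136.094.
dQ/dY = 1.01/(2√Y) = 0.00372044 at this income.
η = (dQ/dY)·(Y/Q) = 0.00372044 × (18424.4/136.094) = 0.504.
Since 0 < η < 1, the good is a necessity.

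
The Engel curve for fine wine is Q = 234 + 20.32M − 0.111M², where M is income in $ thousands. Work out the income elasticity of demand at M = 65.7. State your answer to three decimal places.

At M = 65.7: Q = 1089.8936.
dQ/dM = 20.32 − 0.222M = 5.73460.
η = (dQ/dM)·(M/Q) = 5.73460 × (65.7/1089.8936) = 0.346.

0.346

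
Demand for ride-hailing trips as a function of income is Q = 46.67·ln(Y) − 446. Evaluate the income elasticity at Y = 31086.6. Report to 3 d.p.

1.269

At Y = 31086.6: Q = 36.779.
dQ/dY = 46.67/Y = 0.00150129 at this income.
η = (dQ/dY)·(Y/Q) = 0.00150129 × (31086.6/36.779) = 1.269.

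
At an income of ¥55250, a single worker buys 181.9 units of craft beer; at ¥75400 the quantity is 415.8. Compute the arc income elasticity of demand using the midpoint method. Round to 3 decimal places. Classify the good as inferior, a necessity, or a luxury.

ΔQ = 415.8 − 181.9 = 233.9; midpoint Q̄ = (181.9 + 415.8)/2 = 298.85.
ΔI = 75400 − 55250 = 20150; midpoint Ī = (55250 + 75400)/2 = 65325.
η = (ΔQ/Q̄) ÷ (ΔI/Ī) = (233.9/298.85) ÷ (20150/65325) = 2.537.
η > 1 ⇒ luxury.

2.537 (luxury)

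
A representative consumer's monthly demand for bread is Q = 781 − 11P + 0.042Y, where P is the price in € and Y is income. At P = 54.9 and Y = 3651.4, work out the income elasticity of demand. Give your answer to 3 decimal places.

At P = 54.9, Y = 3651.4: Q = 330.459.
Holding P constant, ∂Q/∂Y = 0.042.
η_Y = (∂Q/∂Y)·(Y/Q) = 0.042 × (3651.4/330.459) = 0.464.

0.464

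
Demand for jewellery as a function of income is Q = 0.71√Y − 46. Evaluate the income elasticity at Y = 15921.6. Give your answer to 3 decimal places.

1.028

At Y = 15921.6: Q = 43.588.
dQ/dY = 0.71/(2√Y) = 0.00281342 at this income.
η = (dQ/dY)·(Y/Q) = 0.00281342 × (15921.6/43.588) = 1.028.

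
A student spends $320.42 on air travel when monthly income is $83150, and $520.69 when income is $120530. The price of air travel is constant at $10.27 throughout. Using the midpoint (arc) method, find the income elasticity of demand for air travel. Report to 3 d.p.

With a constant price, Q₁ = 320.42/10.27 = 31.200 and Q₂ = 520.69/10.27 = 50.700 (equivalently, work directly with expenditure since P cancels).
Midpoint %ΔQ = (520.69 − 320.42)/420.56 = 0.47620; midpoint %ΔI = (120530 − 83150)/101840 = 0.36705.
η = 0.47620 / 0.36705 = 1.297.

1.297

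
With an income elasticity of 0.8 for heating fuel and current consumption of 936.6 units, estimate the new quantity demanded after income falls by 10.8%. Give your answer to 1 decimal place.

855.7

%ΔQ ≈ η × %ΔI = 0.8 × (-10.8%) = -8.64%.
New Q ≈ 936.6 × (1 − 0.0864) = 855.7.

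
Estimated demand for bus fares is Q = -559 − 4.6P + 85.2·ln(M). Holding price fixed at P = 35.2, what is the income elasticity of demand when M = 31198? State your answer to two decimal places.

0.53

At P = 35.2, M = 31198: Q = 160.739.
Holding P constant, ∂Q/∂M = 85.2/M = 0.00273094.
η_M = (∂Q/∂M)·(M/Q) = 0.00273094 × (31198/160.739) = 0.53.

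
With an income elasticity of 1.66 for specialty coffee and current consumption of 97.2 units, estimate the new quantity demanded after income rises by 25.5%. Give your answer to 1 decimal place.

%ΔQ ≈ η × %ΔI = 1.66 × 25.5% = 42.33%.
New Q ≈ 97.2 × (1 + 0.4233) = 138.3.

138.3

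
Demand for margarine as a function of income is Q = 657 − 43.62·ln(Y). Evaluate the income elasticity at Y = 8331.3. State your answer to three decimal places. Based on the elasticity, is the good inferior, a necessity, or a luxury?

-0.166 (inferior good)

At Y = 8331.3: Q = 263.208.
dQ/dY = -43.62/Y = -0.00523568 at this income.
η = (dQ/dY)·(Y/Q) = -0.00523568 × (8331.3/263.208) = -0.166.
Since η < 0, the good is an inferior good.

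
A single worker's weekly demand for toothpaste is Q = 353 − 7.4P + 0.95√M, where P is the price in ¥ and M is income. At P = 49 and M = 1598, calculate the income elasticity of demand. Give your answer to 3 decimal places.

0.669

At P = 49, M = 1598: Q = 28.376.
Holding P constant, ∂Q/∂M = 0.95/(2√M) = 0.0118824.
η_M = (∂Q/∂M)·(M/Q) = 0.0118824 × (1598/28.376) = 0.669.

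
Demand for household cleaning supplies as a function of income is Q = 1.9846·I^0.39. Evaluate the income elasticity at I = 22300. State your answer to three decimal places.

For Q = A·I^β the income elasticity is constant and equal to β.
Here β = 0.39, so η = 0.390.

0.390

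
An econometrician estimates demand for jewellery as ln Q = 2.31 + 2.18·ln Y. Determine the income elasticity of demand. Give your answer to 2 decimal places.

2.18

In a log-linear demand, the coefficient on ln Y is the income elasticity.
So η = 2.18.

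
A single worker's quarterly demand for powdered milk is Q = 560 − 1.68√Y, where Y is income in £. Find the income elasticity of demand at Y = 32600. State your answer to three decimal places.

At Y = 32600: Q = 256.668.
dQ/dY = -1.68/(2√Y) = -0.00465233 at this income.
η = (dQ/dY)·(Y/Q) = -0.00465233 × (32600/256.668) = -0.591.

-0.591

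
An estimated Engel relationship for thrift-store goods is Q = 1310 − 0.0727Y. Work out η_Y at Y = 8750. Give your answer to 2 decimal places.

-0.94

At Y = 8750: Q = 673.875.
dQ/dY = −0.0727.
η = (dQ/dY)·(Y/Q) = -0.0727 × (8750/673.875) = -0.94.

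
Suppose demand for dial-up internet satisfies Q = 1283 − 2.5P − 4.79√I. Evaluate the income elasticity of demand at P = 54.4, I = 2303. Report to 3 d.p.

-0.125

At P = 54.4, I = 2303: Q = 917.130.
Holding P constant, ∂Q/∂I = -4.79/(2√I) = -0.0499067.
η_I = (∂Q/∂I)·(I/Q) = -0.0499067 × (2303/917.130) = -0.125.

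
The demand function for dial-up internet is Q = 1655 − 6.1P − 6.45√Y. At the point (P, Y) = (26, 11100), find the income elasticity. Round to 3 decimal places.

At P = 26, Y = 11100: Q = 816.850.
Holding P constant, ∂Q/∂Y = -6.45/(2√Y) = -0.0306103.
η_Y = (∂Q/∂Y)·(Y/Q) = -0.0306103 × (11100/816.850) = -0.416.

-0.416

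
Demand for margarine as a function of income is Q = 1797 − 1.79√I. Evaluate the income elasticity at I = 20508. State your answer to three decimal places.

At I = 20508: Q = 1540.661.
dQ/dI = -1.79/(2√I) = -0.00624973 at this income.
η = (dQ/dI)·(I/Q) = -0.00624973 × (20508/1540.661) = -0.083.

-0.083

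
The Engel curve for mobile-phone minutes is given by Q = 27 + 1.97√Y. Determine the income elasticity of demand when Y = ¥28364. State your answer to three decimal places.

0.462

At Y = 28364: Q = 358.780.
dQ/dY = 1.97/(2√Y) = 0.00584861 at this income.
η = (dQ/dY)·(Y/Q) = 0.00584861 × (28364/358.780) = 0.462.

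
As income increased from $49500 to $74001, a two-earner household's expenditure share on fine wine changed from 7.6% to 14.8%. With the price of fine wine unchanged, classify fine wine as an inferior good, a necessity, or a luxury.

The budget share rises as income rises, so η > 1.

luxury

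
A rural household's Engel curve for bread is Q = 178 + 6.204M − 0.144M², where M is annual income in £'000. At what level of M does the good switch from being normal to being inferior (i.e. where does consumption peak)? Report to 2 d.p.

dQ/dM = 6.204 − 0.288M.
The good is inferior where dQ/dM < 0. Setting dQ/dM = 0 gives M = 6.204 / 0.288 = 21.54.

21.54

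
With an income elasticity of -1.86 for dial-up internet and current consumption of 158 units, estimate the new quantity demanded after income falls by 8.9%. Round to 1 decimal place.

184.2

%ΔQ ≈ η × %ΔI = -1.86 × (-8.9%) = 16.554%.
New Q ≈ 158 × (1 + 0.16554) = 184.2.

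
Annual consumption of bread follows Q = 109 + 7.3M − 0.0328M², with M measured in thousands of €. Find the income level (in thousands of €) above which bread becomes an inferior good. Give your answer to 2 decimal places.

dQ/dM = 7.3 − 0.0656M.
The good is inferior where dQ/dM < 0. Setting dQ/dM = 0 gives M = 7.3 / 0.0656 = 111.28.

111.28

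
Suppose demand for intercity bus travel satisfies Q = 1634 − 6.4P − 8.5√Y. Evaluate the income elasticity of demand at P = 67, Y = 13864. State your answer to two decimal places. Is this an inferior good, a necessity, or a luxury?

At P = 67, Y = 13864: Q = 204.363.
Holding P constant, ∂Q/∂Y = -8.5/(2√Y) = -0.0360948.
η_Y = (∂Q/∂Y)·(Y/Q) = -0.0360948 × (13864/204.363) = -2.45.
Since η < 0, this is an inferior good.

-2.45 (inferior good)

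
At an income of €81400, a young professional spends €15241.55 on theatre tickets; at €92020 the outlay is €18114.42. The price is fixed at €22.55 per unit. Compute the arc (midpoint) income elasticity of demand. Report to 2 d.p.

With a constant price, Q₁ = 15241.55/22.55 = 675.900 and Q₂ = 18114.42/22.55 = 803.300 (equivalently, work directly with expenditure since P cancels).
Midpoint %ΔQ = (18114.42 − 15241.55)/16677.99 = 0.17226; midpoint %ΔI = (92020 − 81400)/86710 = 0.12248.
η = 0.17226 / 0.12248 = 1.41.

1.41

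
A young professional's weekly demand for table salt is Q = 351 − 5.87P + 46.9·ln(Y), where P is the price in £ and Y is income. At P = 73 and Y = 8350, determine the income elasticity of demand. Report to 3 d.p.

0.136

At P = 73, Y = 8350: Q = 345.998.
Holding P constant, ∂Q/∂Y = 46.9/Y = 0.00561677.
η_Y = (∂Q/∂Y)·(Y/Q) = 0.00561677 × (8350/345.998) = 0.136.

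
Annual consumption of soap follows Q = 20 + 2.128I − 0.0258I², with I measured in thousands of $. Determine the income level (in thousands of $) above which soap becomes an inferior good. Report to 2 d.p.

41.24

dQ/dI = 2.128 − 0.0516I.
The good is inferior where dQ/dI < 0. Setting dQ/dI = 0 gives I = 2.128 / 0.0516 = 41.24.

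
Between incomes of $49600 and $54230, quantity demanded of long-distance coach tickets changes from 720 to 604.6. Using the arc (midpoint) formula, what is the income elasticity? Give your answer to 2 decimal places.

-1.95

ΔQ = 604.6 − 720 = -115.4; midpoint Q̄ = (720 + 604.6)/2 = 662.3.
ΔI = 54230 − 49600 = 4630; midpoint Ī = (49600 + 54230)/2 = 51915.
η = (ΔQ/Q̄) ÷ (ΔI/Ī) = (-115.4/662.3) ÷ (4630/51915) = -1.95.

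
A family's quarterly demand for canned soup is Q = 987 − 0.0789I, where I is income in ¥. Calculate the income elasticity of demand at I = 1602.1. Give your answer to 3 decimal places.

At I = 1602.1: Q = 860.594.
dQ/dI = −0.0789.
η = (dQ/dI)·(I/Q) = -0.0789 × (1602.1/860.594) = -0.147.

-0.147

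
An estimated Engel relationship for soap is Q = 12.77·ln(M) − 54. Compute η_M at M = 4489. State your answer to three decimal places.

0.239

At M = 4489: Q = 53.388.
dQ/dM = 12.77/M = 0.00284473 at this income.
η = (dQ/dM)·(M/Q) = 0.00284473 × (4489/53.388) = 0.239.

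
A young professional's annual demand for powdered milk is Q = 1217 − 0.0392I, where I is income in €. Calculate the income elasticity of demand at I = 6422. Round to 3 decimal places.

-0.261

At I = 6422: Q = 965.258.
dQ/dI = −0.0392.
η = (dQ/dI)·(I/Q) = -0.0392 × (6422/965.258) = -0.261.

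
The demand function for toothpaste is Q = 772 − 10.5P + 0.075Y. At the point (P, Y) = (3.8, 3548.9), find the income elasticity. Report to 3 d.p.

At P = 3.8, Y = 3548.9: Q = 998.268.
Holding P constant, ∂Q/∂Y = 0.075.
η_Y = (∂Q/∂Y)·(Y/Q) = 0.075 × (3548.9/998.268) = 0.267.

0.267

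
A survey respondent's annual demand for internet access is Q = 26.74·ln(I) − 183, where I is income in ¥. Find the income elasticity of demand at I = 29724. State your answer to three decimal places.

0.289

At I = 29724: Q = 92.414.
dQ/dI = 26.74/I = 0.00089961 at this income.
η = (dQ/dI)·(I/Q) = 0.00089961 × (29724/92.414) = 0.289.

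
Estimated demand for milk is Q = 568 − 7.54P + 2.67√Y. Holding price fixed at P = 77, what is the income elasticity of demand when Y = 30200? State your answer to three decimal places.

At P = 77, Y = 30200: Q = 451.417.
Holding P constant, ∂Q/∂Y = 2.67/(2√Y) = 0.00768206.
η_Y = (∂Q/∂Y)·(Y/Q) = 0.00768206 × (30200/451.417) = 0.514.

0.514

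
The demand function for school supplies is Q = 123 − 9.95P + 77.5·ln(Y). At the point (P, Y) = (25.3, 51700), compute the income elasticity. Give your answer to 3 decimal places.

At P = 25.3, Y = 51700: Q = 712.389.
Holding P constant, ∂Q/∂Y = 77.5/Y = 0.00149903.
η_Y = (∂Q/∂Y)·(Y/Q) = 0.00149903 × (51700/712.389) = 0.109.

0.109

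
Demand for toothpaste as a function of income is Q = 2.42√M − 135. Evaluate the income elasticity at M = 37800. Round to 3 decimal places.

At M = 37800: Q = 335.502.
dQ/dM = 2.42/(2√M) = 0.00622357 at this income.
η = (dQ/dM)·(M/Q) = 0.00622357 × (37800/335.502) = 0.701.

0.701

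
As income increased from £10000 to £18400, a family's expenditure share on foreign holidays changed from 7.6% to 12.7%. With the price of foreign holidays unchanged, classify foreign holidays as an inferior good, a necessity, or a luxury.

luxury

The budget share rises as income rises, so η > 1.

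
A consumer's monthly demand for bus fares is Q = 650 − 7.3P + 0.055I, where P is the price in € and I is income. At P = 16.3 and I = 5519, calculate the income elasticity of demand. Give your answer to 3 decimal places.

At P = 16.3, I = 5519: Q = 834.555.
Holding P constant, ∂Q/∂I = 0.055.
η_I = (∂Q/∂I)·(I/Q) = 0.055 × (5519/834.555) = 0.364.

0.364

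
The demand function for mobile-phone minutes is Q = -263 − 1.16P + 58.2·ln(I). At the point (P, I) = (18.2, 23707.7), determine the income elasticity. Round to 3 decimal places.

At P = 18.2, I = 23707.7: Q = 302.169.
Holding P constant, ∂Q/∂I = 58.2/I = 0.0024549.
η_I = (∂Q/∂I)·(I/Q) = 0.0024549 × (23707.7/302.169) = 0.193.

0.193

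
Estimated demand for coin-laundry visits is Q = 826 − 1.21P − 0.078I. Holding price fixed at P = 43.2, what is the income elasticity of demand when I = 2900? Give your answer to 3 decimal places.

-0.413

At P = 43.2, I = 2900: Q = 547.528.
Holding P constant, ∂Q/∂I = −0.078.
η_I = (∂Q/∂I)·(I/Q) = -0.078 × (2900/547.528) = -0.413.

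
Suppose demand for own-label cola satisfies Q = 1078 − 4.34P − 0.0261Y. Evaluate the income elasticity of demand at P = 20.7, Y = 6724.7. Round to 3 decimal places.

-0.216

At P = 20.7, Y = 6724.7: Q = 812.647.
Holding P constant, ∂Q/∂Y = −0.0261.
η_Y = (∂Q/∂Y)·(Y/Q) = -0.0261 × (6724.7/812.647) = -0.216.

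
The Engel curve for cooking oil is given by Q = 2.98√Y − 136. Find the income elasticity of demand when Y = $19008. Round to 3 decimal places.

At Y = 19008: Q = 274.851.
dQ/dY = 2.98/(2√Y) = 0.0108073 at this income.
η = (dQ/dY)·(Y/Q) = 0.0108073 × (19008/274.851) = 0.747.

0.747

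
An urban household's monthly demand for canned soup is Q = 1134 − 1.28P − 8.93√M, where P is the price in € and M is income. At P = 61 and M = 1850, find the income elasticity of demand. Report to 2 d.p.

At P = 61, M = 1850: Q = 671.826.
Holding P constant, ∂Q/∂M = -8.93/(2√M) = -0.103809.
η_M = (∂Q/∂M)·(M/Q) = -0.103809 × (1850/671.826) = -0.29.

-0.29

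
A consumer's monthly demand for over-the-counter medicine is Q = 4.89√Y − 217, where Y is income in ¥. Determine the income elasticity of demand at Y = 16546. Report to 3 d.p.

0.763

At Y = 16546: Q = 412.007.
dQ/dY = 4.89/(2√Y) = 0.0190078 at this income.
η = (dQ/dY)·(Y/Q) = 0.0190078 × (16546/412.007) = 0.763.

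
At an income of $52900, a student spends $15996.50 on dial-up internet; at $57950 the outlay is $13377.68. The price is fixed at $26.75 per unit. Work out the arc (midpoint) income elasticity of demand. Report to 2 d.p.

With a constant price, Q₁ = 15996.50/26.75 = 598.000 and Q₂ = 13377.68/26.75 = 500.100 (equivalently, work directly with expenditure since P cancels).
Midpoint %ΔQ = (13377.68 − 15996.50)/14687.09 = -0.17831; midpoint %ΔI = (57950 − 52900)/55425 = 0.09111.
η = -0.17831 / 0.09111 = -1.96.

-1.96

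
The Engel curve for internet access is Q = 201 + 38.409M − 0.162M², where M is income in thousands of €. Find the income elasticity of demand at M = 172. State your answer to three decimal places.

-1.479

At M = 172: Q = 2014.7400.
dQ/dM = 38.409 − 0.324M = -17.31900.
η = (dQ/dM)·(M/Q) = -17.31900 × (172/2014.7400) = -1.479.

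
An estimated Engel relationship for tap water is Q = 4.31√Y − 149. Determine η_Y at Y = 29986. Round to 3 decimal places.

0.625

At Y = 29986: Q = 597.340.
dQ/dY = 4.31/(2√Y) = 0.0124448 at this income.
η = (dQ/dY)·(Y/Q) = 0.0124448 × (29986/597.340) = 0.625.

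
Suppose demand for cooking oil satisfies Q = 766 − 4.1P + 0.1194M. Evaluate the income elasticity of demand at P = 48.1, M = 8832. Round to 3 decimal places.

0.650

At P = 48.1, M = 8832: Q = 1623.331.
Holding P constant, ∂Q/∂M = 0.1194.
η_M = (∂Q/∂M)·(M/Q) = 0.1194 × (8832/1623.331) = 0.650.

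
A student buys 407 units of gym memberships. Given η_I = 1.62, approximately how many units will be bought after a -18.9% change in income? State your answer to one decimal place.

%ΔQ ≈ η × %ΔI = 1.62 × (-18.9%) = -30.618%.
New Q ≈ 407 × (1 − 0.30618) = 282.4.

282.4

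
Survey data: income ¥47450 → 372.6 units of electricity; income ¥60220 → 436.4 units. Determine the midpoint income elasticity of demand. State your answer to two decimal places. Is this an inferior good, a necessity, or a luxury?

ΔQ = 436.4 − 372.6 = 63.8; midpoint Q̄ = (372.6 + 436.4)/2 = 404.5.
ΔI = 60220 − 47450 = 12770; midpoint Ī = (47450 + 60220)/2 = 53835.
η = (ΔQ/Q̄) ÷ (ΔI/Ī) = (63.8/404.5) ÷ (12770/53835) = 0.66.
0 < η < 1 ⇒ necessity.

0.66 (necessity)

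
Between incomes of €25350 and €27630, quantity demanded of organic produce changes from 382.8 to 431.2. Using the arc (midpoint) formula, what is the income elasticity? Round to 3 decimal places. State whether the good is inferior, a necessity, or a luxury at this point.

ΔQ = 431.2 − 382.8 = 48.4; midpoint Q̄ = (382.8 + 431.2)/2 = 407.
ΔI = 27630 − 25350 = 2280; midpoint Ī = (25350 + 27630)/2 = 26490.
η = (ΔQ/Q̄) ÷ (ΔI/Ī) = (48.4/407) ÷ (2280/26490) = 1.382.
η > 1 ⇒ luxury.

1.382 (luxury)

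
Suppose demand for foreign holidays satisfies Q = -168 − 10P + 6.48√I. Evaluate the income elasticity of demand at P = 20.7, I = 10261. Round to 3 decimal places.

1.166

At P = 20.7, I = 10261: Q = 281.402.
Holding P constant, ∂Q/∂I = 6.48/(2√I) = 0.0319853.
η_I = (∂Q/∂I)·(I/Q) = 0.0319853 × (10261/281.402) = 1.166.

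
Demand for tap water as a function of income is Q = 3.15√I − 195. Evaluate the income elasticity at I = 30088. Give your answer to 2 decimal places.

At I = 30088: Q = 351.396.
dQ/dI = 3.15/(2√I) = 0.00907996 at this income.
η = (dQ/dI)·(I/Q) = 0.00907996 × (30088/351.396) = 0.78.

0.78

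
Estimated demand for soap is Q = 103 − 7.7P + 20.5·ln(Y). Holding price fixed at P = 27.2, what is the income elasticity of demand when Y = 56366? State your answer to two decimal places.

0.17

At P = 27.2, Y = 56366: Q = 117.822.
Holding P constant, ∂Q/∂Y = 20.5/Y = 0.000363694.
η_Y = (∂Q/∂Y)·(Y/Q) = 0.000363694 × (56366/117.822) = 0.17.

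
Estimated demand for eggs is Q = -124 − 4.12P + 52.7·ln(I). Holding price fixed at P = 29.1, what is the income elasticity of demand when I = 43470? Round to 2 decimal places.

At P = 29.1, I = 43470: Q = 318.935.
Holding P constant, ∂Q/∂I = 52.7/I = 0.00121233.
η_I = (∂Q/∂I)·(I/Q) = 0.00121233 × (43470/318.935) = 0.17.

0.17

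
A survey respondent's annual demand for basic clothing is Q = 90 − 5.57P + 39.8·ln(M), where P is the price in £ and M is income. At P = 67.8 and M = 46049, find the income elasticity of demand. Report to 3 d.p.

0.285

At P = 67.8, M = 46049: Q = 139.705.
Holding P constant, ∂Q/∂M = 39.8/M = 0.000864297.
η_M = (∂Q/∂M)·(M/Q) = 0.000864297 × (46049/139.705) = 0.285.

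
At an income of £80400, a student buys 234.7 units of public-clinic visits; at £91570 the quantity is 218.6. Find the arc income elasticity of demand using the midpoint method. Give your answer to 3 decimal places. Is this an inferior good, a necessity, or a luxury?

-0.547 (inferior good)

ΔQ = 218.6 − 234.7 = -16.1; midpoint Q̄ = (234.7 + 218.6)/2 = 226.65.
ΔI = 91570 − 80400 = 11170; midpoint Ī = (80400 + 91570)/2 = 85985.
η = (ΔQ/Q̄) ÷ (ΔI/Ī) = (-16.1/226.65) ÷ (11170/85985) = -0.547.
η < 0 ⇒ inferior good.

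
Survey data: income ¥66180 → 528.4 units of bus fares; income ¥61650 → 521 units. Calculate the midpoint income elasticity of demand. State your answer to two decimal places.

0.20

ΔQ = 521 − 528.4 = -7.4; midpoint Q̄ = (528.4 + 521)/2 = 524.7.
ΔI = 61650 − 66180 = -4530; midpoint Ī = (66180 + 61650)/2 = 63915.
η = (ΔQ/Q̄) ÷ (ΔI/Ī) = (-7.4/524.7) ÷ (-4530/63915) = 0.20.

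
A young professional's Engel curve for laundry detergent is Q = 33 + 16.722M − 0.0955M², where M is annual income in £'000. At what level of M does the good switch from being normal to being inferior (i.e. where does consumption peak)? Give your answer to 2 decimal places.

dQ/dM = 16.722 − 0.191M.
The good is inferior where dQ/dM < 0. Setting dQ/dM = 0 gives M = 16.722 / 0.191 = 87.55.

87.55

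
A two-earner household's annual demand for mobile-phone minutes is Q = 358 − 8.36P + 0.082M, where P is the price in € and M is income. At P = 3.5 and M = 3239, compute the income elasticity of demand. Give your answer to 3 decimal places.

At P = 3.5, M = 3239: Q = 594.338.
Holding P constant, ∂Q/∂M = 0.082.
η_M = (∂Q/∂M)·(M/Q) = 0.082 × (3239/594.338) = 0.447.

0.447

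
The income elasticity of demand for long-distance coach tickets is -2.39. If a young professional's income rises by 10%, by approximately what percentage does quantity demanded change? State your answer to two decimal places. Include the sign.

%ΔQ ≈ η × %ΔI = -2.39 × 10% = -23.90%.

-23.90%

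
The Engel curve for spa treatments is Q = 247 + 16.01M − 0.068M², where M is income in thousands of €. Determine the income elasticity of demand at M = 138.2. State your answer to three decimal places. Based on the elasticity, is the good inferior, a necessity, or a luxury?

At M = 138.2: Q = 1160.8337.
dQ/dM = 16.01 − 0.136M = -2.78520.
η = (dQ/dM)·(M/Q) = -2.78520 × (138.2/1160.8337) = -0.332.
η < 0 ⇒ inferior good.

-0.332 (inferior good)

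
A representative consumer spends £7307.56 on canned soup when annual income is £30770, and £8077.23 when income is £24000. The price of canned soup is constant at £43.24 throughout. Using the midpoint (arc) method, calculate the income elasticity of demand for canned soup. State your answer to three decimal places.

-0.405

With a constant price, Q₁ = 7307.56/43.24 = 169.000 and Q₂ = 8077.23/43.24 = 186.800 (equivalently, work directly with expenditure since P cancels).
Midpoint %ΔQ = (8077.23 − 7307.56)/7692.40 = 0.10006; midpoint %ΔI = (24000 − 30770)/27385 = -0.24722.
η = 0.10006 / -0.24722 = -0.405.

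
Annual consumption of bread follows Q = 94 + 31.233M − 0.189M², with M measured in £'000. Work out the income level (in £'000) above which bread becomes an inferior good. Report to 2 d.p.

dQ/dM = 31.233 − 0.378M.
The good is inferior where dQ/dM < 0. Setting dQ/dM = 0 gives M = 31.233 / 0.378 = 82.63.

82.63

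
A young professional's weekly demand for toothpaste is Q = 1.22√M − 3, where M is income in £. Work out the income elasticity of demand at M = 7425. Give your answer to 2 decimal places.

0.51

At M = 7425: Q = 102.125.
dQ/dM = 1.22/(2√M) = 0.00707916 at this income.
η = (dQ/dM)·(M/Q) = 0.00707916 × (7425/102.125) = 0.51.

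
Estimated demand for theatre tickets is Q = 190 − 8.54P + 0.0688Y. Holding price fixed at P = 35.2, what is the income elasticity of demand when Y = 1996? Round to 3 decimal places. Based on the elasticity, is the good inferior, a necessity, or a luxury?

At P = 35.2, Y = 1996: Q = 26.717.
Holding P constant, ∂Q/∂Y = 0.0688.
η_Y = (∂Q/∂Y)·(Y/Q) = 0.0688 × (1996/26.717) = 5.140.
Since η > 1, this is a luxury.

5.140 (luxury)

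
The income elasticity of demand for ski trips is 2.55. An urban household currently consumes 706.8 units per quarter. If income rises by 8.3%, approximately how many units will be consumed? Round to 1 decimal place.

%ΔQ ≈ η × %ΔI = 2.55 × 8.3% = 21.165%.
New Q ≈ 706.8 × (1 + 0.21165) = 856.4.

856.4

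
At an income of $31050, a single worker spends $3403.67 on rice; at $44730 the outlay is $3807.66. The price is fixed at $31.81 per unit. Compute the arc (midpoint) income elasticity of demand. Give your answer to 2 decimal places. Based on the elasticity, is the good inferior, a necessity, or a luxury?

0.31 (necessity)

With a constant price, Q₁ = 3403.67/31.81 = 107.000 and Q₂ = 3807.66/31.81 = 119.700 (equivalently, work directly with expenditure since P cancels).
Midpoint %ΔQ = (3807.66 − 3403.67)/3605.67 = 0.11204; midpoint %ΔI = (44730 − 31050)/37890 = 0.36105.
η = 0.11204 / 0.36105 = 0.31.
0 < η < 1 ⇒ necessity.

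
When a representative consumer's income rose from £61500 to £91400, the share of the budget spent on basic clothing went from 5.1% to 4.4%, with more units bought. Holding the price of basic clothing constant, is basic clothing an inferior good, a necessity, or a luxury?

Quantity rises but the budget share falls as income rises, so 0 < η < 1.

necessity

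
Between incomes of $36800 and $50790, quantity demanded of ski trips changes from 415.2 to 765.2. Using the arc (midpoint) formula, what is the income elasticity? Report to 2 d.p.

ΔQ = 765.2 − 415.2 = 350; midpoint Q̄ = (415.2 + 765.2)/2 = 590.2.
ΔI = 50790 − 36800 = 13990; midpoint Ī = (36800 + 50790)/2 = 43795.
η = (ΔQ/Q̄) ÷ (ΔI/Ī) = (350/590.2) ÷ (13990/43795) = 1.86.

1.86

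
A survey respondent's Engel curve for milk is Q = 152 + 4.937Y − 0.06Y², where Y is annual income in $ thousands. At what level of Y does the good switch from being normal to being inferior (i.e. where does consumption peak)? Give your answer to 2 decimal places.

41.14

dQ/dY = 4.937 − 0.12Y.
The good is inferior where dQ/dY < 0. Setting dQ/dY = 0 gives Y = 4.937 / 0.12 = 41.14.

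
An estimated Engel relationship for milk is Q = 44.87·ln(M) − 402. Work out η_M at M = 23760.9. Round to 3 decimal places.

0.896

At M = 23760.9: Q = 50.101.
dQ/dM = 44.87/M = 0.0018884 at this income.
η = (dQ/dM)·(M/Q) = 0.0018884 × (23760.9/50.101) = 0.896.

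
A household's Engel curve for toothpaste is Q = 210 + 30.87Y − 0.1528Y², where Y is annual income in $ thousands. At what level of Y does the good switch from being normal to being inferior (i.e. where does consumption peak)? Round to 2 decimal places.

dQ/dY = 30.87 − 0.3056Y.
The good is inferior where dQ/dY < 0. Setting dQ/dY = 0 gives Y = 30.87 / 0.3056 = 101.01.

101.01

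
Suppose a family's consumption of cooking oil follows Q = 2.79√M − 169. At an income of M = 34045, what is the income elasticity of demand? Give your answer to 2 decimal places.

At M = 34045: Q = 345.791.
dQ/dM = 2.79/(2√M) = 0.00756045 at this income.
η = (dQ/dM)·(M/Q) = 0.00756045 × (34045/345.791) = 0.74.

0.74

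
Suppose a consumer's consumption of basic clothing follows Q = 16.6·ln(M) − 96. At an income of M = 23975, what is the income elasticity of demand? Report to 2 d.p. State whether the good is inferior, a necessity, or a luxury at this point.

At M = 23975: Q = 71.407.
dQ/dM = 16.6/M = 0.000692388 at this income.
η = (dQ/dM)·(M/Q) = 0.000692388 × (23975/71.407) = 0.23.
Since 0 < η < 1, the good is a necessity.

0.23 (necessity)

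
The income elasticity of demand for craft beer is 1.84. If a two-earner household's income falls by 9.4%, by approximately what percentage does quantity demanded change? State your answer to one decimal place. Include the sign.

-17.3%

%ΔQ ≈ η × %ΔI = 1.84 × (-9.4%) = -17.3%.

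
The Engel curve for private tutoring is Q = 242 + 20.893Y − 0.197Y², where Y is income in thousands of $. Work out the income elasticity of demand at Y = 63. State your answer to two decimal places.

-0.32

At Y = 63: Q = 776.3660.
dQ/dY = 20.893 − 0.394Y = -3.92900.
η = (dQ/dY)·(Y/Q) = -3.92900 × (63/776.3660) = -0.32.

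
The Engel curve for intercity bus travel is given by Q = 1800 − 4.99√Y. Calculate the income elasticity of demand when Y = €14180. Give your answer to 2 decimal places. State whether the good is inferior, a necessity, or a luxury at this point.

-0.25 (inferior good)

At Y = 14180: Q = 1205.792.
dQ/dY = -4.99/(2√Y) = -0.0209523 at this income.
η = (dQ/dY)·(Y/Q) = -0.0209523 × (14180/1205.792) = -0.25.
Since η < 0, the good is an inferior good.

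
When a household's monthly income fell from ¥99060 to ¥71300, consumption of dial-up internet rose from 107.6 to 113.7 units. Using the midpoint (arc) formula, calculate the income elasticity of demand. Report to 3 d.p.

ΔQ = 113.7 − 107.6 = 6.1; midpoint Q̄ = (107.6 + 113.7)/2 = 110.65.
ΔI = 71300 − 99060 = -27760; midpoint Ī = (99060 + 71300)/2 = 85180.
η = (ΔQ/Q̄) ÷ (ΔI/Ī) = (6.1/110.65) ÷ (-27760/85180) = -0.169.

-0.169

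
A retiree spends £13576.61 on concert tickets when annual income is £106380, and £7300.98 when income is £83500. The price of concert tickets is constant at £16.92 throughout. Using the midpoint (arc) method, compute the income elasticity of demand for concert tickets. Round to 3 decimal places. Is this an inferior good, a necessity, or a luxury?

With a constant price, Q₁ = 13576.61/16.92 = 802.400 and Q₂ = 7300.98/16.92 = 431.500 (equivalently, work directly with expenditure since P cancels).
Midpoint %ΔQ = (7300.98 − 13576.61)/10438.80 = -0.60118; midpoint %ΔI = (83500 − 106380)/94940 = -0.24099.
η = -0.60118 / -0.24099 = 2.495.
η > 1 ⇒ luxury.

2.495 (luxury)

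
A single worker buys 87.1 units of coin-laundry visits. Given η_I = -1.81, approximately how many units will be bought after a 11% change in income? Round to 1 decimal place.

69.8

%ΔQ ≈ η × %ΔI = -1.81 × 11% = -19.91%.
New Q ≈ 87.1 × (1 − 0.1991) = 69.8.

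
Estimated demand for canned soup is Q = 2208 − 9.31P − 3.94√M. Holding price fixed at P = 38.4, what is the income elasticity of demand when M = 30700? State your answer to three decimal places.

At P = 38.4, M = 30700: Q = 1160.152.
Holding P constant, ∂Q/∂M = -3.94/(2√M) = -0.0112434.
η_M = (∂Q/∂M)·(M/Q) = -0.0112434 × (30700/1160.152) = -0.298.

-0.298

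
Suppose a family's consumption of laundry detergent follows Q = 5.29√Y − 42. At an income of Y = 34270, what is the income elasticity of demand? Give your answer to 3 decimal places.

0.522

At Y = 34270: Q = 937.293.
dQ/dY = 5.29/(2√Y) = 0.0142879 at this income.
η = (dQ/dY)·(Y/Q) = 0.0142879 × (34270/937.293) = 0.522.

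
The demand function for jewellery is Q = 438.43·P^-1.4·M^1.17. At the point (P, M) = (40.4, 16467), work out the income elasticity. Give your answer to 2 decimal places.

1.17

For a multiplicative demand Q = A·P^α·M^β, the income elasticity is β everywhere.
Here β = 1.17, so η = 1.17.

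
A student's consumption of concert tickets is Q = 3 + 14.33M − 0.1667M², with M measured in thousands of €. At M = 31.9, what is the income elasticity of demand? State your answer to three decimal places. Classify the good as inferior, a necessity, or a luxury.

0.406 (necessity)

At M = 31.9: Q = 290.4914.
dQ/dM = 14.33 − 0.3334M = 3.69454.
η = (dQ/dM)·(M/Q) = 3.69454 × (31.9/290.4914) = 0.406.
0 < η < 1 ⇒ necessity.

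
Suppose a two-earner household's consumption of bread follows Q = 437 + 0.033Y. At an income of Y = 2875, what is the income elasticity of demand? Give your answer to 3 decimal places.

At Y = 2875: Q = 531.875.
dQ/dY = 0.033.
η = (dQ/dY)·(Y/Q) = 0.033 × (2875/531.875) = 0.178.

0.178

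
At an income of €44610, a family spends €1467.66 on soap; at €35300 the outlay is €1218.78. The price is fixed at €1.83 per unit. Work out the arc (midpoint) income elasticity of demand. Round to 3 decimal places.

With a constant price, Q₁ = 1467.66/1.83 = 802.000 and Q₂ = 1218.78/1.83 = 666.000 (equivalently, work directly with expenditure since P cancels).
Midpoint %ΔQ = (1218.78 − 1467.66)/1343.22 = -0.18529; midpoint %ΔI = (35300 − 44610)/39955 = -0.23301.
η = -0.18529 / -0.23301 = 0.795.

0.795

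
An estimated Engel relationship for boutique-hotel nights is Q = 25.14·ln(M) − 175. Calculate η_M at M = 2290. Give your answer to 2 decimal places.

At M = 2290: Q = 19.491.
dQ/dM = 25.14/M = 0.0109782 at this income.
η = (dQ/dM)·(M/Q) = 0.0109782 × (2290/19.491) = 1.29.

1.29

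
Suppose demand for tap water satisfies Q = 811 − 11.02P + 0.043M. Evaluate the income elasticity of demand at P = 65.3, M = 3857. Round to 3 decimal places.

At P = 65.3, M = 3857: Q = 257.245.
Holding P constant, ∂Q/∂M = 0.043.
η_M = (∂Q/∂M)·(M/Q) = 0.043 × (3857/257.245) = 0.645.

0.645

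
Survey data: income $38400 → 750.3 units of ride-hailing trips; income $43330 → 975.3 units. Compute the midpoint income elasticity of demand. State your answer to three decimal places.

ΔQ = 975.3 − 750.3 = 225; midpoint Q̄ = (750.3 + 975.3)/2 = 862.8.
ΔI = 43330 − 38400 = 4930; midpoint Ī = (38400 + 43330)/2 = 40865.
η = (ΔQ/Q̄) ÷ (ΔI/Ī) = (225/862.8) ÷ (4930/40865) = 2.162.

2.162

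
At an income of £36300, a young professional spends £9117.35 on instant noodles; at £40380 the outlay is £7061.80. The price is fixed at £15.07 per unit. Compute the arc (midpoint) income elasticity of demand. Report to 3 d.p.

With a constant price, Q₁ = 9117.35/15.07 = 605.000 and Q₂ = 7061.80/15.07 = 468.600 (equivalently, work directly with expenditure since P cancels).
Midpoint %ΔQ = (7061.80 − 9117.35)/8089.58 = -0.25410; midpoint %ΔI = (40380 − 36300)/38340 = 0.10642.
η = -0.25410 / 0.10642 = -2.388.

-2.388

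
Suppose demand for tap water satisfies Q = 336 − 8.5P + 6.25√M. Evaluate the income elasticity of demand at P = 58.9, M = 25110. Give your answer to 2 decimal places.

At P = 58.9, M = 25110: Q = 825.733.
Holding P constant, ∂Q/∂M = 6.25/(2√M) = 0.0197209.
η_M = (∂Q/∂M)·(M/Q) = 0.0197209 × (25110/825.733) = 0.60.

0.60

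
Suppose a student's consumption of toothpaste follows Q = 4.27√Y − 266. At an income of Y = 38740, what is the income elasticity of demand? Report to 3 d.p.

At Y = 38740: Q = 574.442.
dQ/dY = 4.27/(2√Y) = 0.0108472 at this income.
η = (dQ/dY)·(Y/Q) = 0.0108472 × (38740/574.442) = 0.732.

0.732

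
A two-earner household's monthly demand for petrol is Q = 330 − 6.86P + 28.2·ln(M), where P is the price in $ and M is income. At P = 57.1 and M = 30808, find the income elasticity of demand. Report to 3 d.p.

0.123

At P = 57.1, M = 30808: Q = 229.756.
Holding P constant, ∂Q/∂M = 28.2/M = 0.000915347.
η_M = (∂Q/∂M)·(M/Q) = 0.000915347 × (30808/229.756) = 0.123.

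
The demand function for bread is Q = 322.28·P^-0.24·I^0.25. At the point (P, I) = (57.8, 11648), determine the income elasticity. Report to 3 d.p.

0.250

For a multiplicative demand Q = A·P^α·I^β, the income elasticity is β everywhere.
Here β = 0.25, so η = 0.250.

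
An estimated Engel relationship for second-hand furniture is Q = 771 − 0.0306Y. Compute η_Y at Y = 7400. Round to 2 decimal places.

-0.42

At Y = 7400: Q = 544.560.
dQ/dY = −0.0306.
η = (dQ/dY)·(Y/Q) = -0.0306 × (7400/544.560) = -0.42.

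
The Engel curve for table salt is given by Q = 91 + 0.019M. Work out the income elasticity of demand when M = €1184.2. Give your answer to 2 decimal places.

0.20

At M = 1184.2: Q = 113.500.
dQ/dM = 0.019.
η = (dQ/dM)·(M/Q) = 0.019 × (1184.2/113.500) = 0.20.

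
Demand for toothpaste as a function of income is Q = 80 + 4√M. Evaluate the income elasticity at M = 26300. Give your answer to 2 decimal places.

0.45

At M = 26300: Q = 728.691.
dQ/dM = 4/(2√M) = 0.0123325 at this income.
η = (dQ/dM)·(M/Q) = 0.0123325 × (26300/728.691) = 0.45.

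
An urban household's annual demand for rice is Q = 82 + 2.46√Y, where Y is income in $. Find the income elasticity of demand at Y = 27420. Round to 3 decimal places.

0.416

At Y = 27420: Q = 489.351.
dQ/dY = 2.46/(2√Y) = 0.00742799 at this income.
η = (dQ/dY)·(Y/Q) = 0.00742799 × (27420/489.351) = 0.416.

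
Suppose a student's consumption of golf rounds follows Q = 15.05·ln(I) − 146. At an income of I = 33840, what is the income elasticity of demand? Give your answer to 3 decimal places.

At I = 33840: Q = 10.962.
dQ/dI = 15.05/I = 0.00044474 at this income.
η = (dQ/dI)·(I/Q) = 0.00044474 × (33840/10.962) = 1.373.

1.373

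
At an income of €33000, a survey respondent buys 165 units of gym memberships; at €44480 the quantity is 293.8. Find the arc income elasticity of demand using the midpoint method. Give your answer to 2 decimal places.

1.89

ΔQ = 293.8 − 165 = 128.8; midpoint Q̄ = (165 + 293.8)/2 = 229.4.
ΔI = 44480 − 33000 = 11480; midpoint Ī = (33000 + 44480)/2 = 38740.
η = (ΔQ/Q̄) ÷ (ΔI/Ī) = (128.8/229.4) ÷ (11480/38740) = 1.89.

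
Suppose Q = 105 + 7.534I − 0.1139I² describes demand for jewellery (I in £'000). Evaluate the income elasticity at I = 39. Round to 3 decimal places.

-0.233

At I = 39: Q = 225.5841.
dQ/dI = 7.534 − 0.2278I = -1.35020.
η = (dQ/dI)·(I/Q) = -1.35020 × (39/225.5841) = -0.233.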